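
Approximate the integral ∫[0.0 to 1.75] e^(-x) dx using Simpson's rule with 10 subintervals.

f(x) = e^(-x)
a = 0.0, b = 1.75, n = 10
h = (b - a)/n = 0.175000

Simpson's rule: (h/3)[f(x₀) + 4f(x₁) + 2f(x₂) + ... + f(xₙ)]

x_0 = 0.0000, f(x_0) = 1.000000, coefficient = 1
x_1 = 0.1750, f(x_1) = 0.839457, coefficient = 4
x_2 = 0.3500, f(x_2) = 0.704688, coefficient = 2
x_3 = 0.5250, f(x_3) = 0.591555, coefficient = 4
x_4 = 0.7000, f(x_4) = 0.496585, coefficient = 2
x_5 = 0.8750, f(x_5) = 0.416862, coefficient = 4
x_6 = 1.0500, f(x_6) = 0.349938, coefficient = 2
x_7 = 1.2250, f(x_7) = 0.293758, coefficient = 4
x_8 = 1.4000, f(x_8) = 0.246597, coefficient = 2
x_9 = 1.5750, f(x_9) = 0.207008, coefficient = 4
x_10 = 1.7500, f(x_10) = 0.173774, coefficient = 1

I ≈ (0.175000/3) × 14.163949 = 0.826230
Exact value: 0.826226
Error: 0.000004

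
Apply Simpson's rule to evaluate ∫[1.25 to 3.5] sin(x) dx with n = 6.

f(x) = sin(x)
a = 1.25, b = 3.5, n = 6
h = (b - a)/n = 0.375000

Simpson's rule: (h/3)[f(x₀) + 4f(x₁) + 2f(x₂) + ... + f(xₙ)]

x_0 = 1.2500, f(x_0) = 0.948985, coefficient = 1
x_1 = 1.6250, f(x_1) = 0.998531, coefficient = 4
x_2 = 2.0000, f(x_2) = 0.909297, coefficient = 2
x_3 = 2.3750, f(x_3) = 0.693685, coefficient = 4
x_4 = 2.7500, f(x_4) = 0.381661, coefficient = 2
x_5 = 3.1250, f(x_5) = 0.016592, coefficient = 4
x_6 = 3.5000, f(x_6) = -0.350783, coefficient = 1

I ≈ (0.375000/3) × 10.015351 = 1.251919
Exact value: 1.251779
Error: 0.000140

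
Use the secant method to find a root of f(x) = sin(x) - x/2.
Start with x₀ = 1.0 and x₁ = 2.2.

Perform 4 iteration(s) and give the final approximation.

f(x) = sin(x) - x/2
x₀ = 1.0, x₁ = 2.2

Secant formula: x_{n+1} = x_n - f(x_n)(x_n - x_{n-1})/(f(x_n) - f(x_{n-1}))

Iteration 1:
  f(1.000000) = 0.341471
  f(2.200000) = -0.291504
  x_2 = 2.200000 - (-0.291504)×(2.200000 - 1.000000)/(-0.291504 - 0.341471)
       = 1.647364
Iteration 2:
  f(2.200000) = -0.291504
  f(1.647364) = 0.173388
  x_3 = 1.647364 - 0.173388×(1.647364 - 2.200000)/(0.173388 - (-0.291504))
       = 1.853478
Iteration 3:
  f(1.647364) = 0.173388
  f(1.853478) = 0.033572
  x_4 = 1.853478 - 0.033572×(1.853478 - 1.647364)/(0.033572 - 0.173388)
       = 1.902969
Iteration 4:
  f(1.853478) = 0.033572
  f(1.902969) = -0.006148
  x_5 = 1.902969 - (-0.006148)×(1.902969 - 1.853478)/(-0.006148 - 0.033572)
       = 1.895308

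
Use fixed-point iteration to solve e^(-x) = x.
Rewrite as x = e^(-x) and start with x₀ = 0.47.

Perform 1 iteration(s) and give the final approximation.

Equation: e^(-x) = x
Fixed-point form: x = e^(-x)
x₀ = 0.47

x_1 = g(0.470000) = 0.625002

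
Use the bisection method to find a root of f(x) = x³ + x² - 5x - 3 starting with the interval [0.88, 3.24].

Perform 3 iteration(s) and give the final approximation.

f(x) = x³ + x² - 5x - 3
Initial interval: [0.88, 3.24]

Iteration 1:
  c_1 = (0.880000 + 3.240000)/2 = 2.060000
  f(c_1) = f(2.060000) = -0.314584
  f(a) × f(c) ≥ 0, new interval: [2.060000, 3.240000]
Iteration 2:
  c_2 = (2.060000 + 3.240000)/2 = 2.650000
  f(c_2) = f(2.650000) = 9.382125
  f(a) × f(c) < 0, new interval: [2.060000, 2.650000]
Iteration 3:
  c_3 = (2.060000 + 2.650000)/2 = 2.355000
  f(c_3) = f(2.355000) = 3.831914
  f(a) × f(c) < 0, new interval: [2.060000, 2.355000]

After 3 iteration(s), the approximation is c_3 = 2.355000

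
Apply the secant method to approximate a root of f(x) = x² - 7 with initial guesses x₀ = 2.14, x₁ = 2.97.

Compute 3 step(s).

f(x) = x² - 7
x₀ = 2.14, x₁ = 2.97

Secant formula: x_{n+1} = x_n - f(x_n)(x_n - x_{n-1})/(f(x_n) - f(x_{n-1}))

Iteration 1:
  f(2.140000) = -2.420400
  f(2.970000) = 1.820900
  x_2 = 2.970000 - 1.820900×(2.970000 - 2.140000)/(1.820900 - (-2.420400))
       = 2.613659
Iteration 2:
  f(2.970000) = 1.820900
  f(2.613659) = -0.168784
  x_3 = 2.613659 - (-0.168784)×(2.613659 - 2.970000)/(-0.168784 - 1.820900)
       = 2.643888
Iteration 3:
  f(2.613659) = -0.168784
  f(2.643888) = -0.009858
  x_4 = 2.643888 - (-0.009858)×(2.643888 - 2.613659)/(-0.009858 - (-0.168784))
       = 2.645763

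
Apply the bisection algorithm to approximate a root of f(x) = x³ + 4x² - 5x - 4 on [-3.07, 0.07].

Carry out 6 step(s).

f(x) = x³ + 4x² - 5x - 4
Initial interval: [-3.07, 0.07]

Iteration 1:
  c_1 = (-3.070000 + 0.070000)/2 = -1.500000
  f(c_1) = f(-1.500000) = 9.125000
  f(a) × f(c) ≥ 0, new interval: [-1.500000, 0.070000]
Iteration 2:
  c_2 = (-1.500000 + 0.070000)/2 = -0.715000
  f(c_2) = f(-0.715000) = 1.254374
  f(a) × f(c) ≥ 0, new interval: [-0.715000, 0.070000]
Iteration 3:
  c_3 = (-0.715000 + 0.070000)/2 = -0.322500
  f(c_3) = f(-0.322500) = -2.005017
  f(a) × f(c) < 0, new interval: [-0.715000, -0.322500]
Iteration 4:
  c_4 = (-0.715000 + (-0.322500))/2 = -0.518750
  f(c_4) = f(-0.518750) = -0.469440
  f(a) × f(c) < 0, new interval: [-0.715000, -0.518750]
Iteration 5:
  c_5 = (-0.715000 + (-0.518750))/2 = -0.616875
  f(c_5) = f(-0.616875) = 0.371772
  f(a) × f(c) ≥ 0, new interval: [-0.616875, -0.518750]
Iteration 6:
  c_6 = (-0.616875 + (-0.518750))/2 = -0.567813
  f(c_6) = f(-0.567813) = -0.054362
  f(a) × f(c) < 0, new interval: [-0.616875, -0.567813]

After 6 iteration(s), the approximation is c_6 = -0.567813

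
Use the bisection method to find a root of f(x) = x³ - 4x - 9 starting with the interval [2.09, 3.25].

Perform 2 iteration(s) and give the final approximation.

f(x) = x³ - 4x - 9
Initial interval: [2.09, 3.25]

Iteration 1:
  c_1 = (2.090000 + 3.250000)/2 = 2.670000
  f(c_1) = f(2.670000) = -0.645837
  f(a) × f(c) ≥ 0, new interval: [2.670000, 3.250000]
Iteration 2:
  c_2 = (2.670000 + 3.250000)/2 = 2.960000
  f(c_2) = f(2.960000) = 5.094336
  f(a) × f(c) < 0, new interval: [2.670000, 2.960000]

After 2 iteration(s), the approximation is c_2 = 2.960000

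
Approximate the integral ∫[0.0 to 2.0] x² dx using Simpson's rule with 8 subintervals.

f(x) = x²
a = 0.0, b = 2.0, n = 8
h = (b - a)/n = 0.250000

Simpson's rule: (h/3)[f(x₀) + 4f(x₁) + 2f(x₂) + ... + f(xₙ)]

x_0 = 0.0000, f(x_0) = 0.000000, coefficient = 1
x_1 = 0.2500, f(x_1) = 0.062500, coefficient = 4
x_2 = 0.5000, f(x_2) = 0.250000, coefficient = 2
x_3 = 0.7500, f(x_3) = 0.562500, coefficient = 4
x_4 = 1.0000, f(x_4) = 1.000000, coefficient = 2
x_5 = 1.2500, f(x_5) = 1.562500, coefficient = 4
x_6 = 1.5000, f(x_6) = 2.250000, coefficient = 2
x_7 = 1.7500, f(x_7) = 3.062500, coefficient = 4
x_8 = 2.0000, f(x_8) = 4.000000, coefficient = 1

I ≈ (0.250000/3) × 32.000000 = 2.666667
Exact value: 2.666667
Error: 0.000000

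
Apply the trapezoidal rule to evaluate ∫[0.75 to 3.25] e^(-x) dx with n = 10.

f(x) = e^(-x)
a = 0.75, b = 3.25, n = 10
h = (b - a)/n = 0.250000

Trapezoidal rule: (h/2)[f(x₀) + 2f(x₁) + 2f(x₂) + ... + f(xₙ)]

x_0 = 0.7500, f(x_0) = 0.472367, coefficient = 1
x_1 = 1.0000, f(x_1) = 0.367879, coefficient = 2
x_2 = 1.2500, f(x_2) = 0.286505, coefficient = 2
x_3 = 1.5000, f(x_3) = 0.223130, coefficient = 2
x_4 = 1.7500, f(x_4) = 0.173774, coefficient = 2
x_5 = 2.0000, f(x_5) = 0.135335, coefficient = 2
x_6 = 2.2500, f(x_6) = 0.105399, coefficient = 2
x_7 = 2.5000, f(x_7) = 0.082085, coefficient = 2
x_8 = 2.7500, f(x_8) = 0.063928, coefficient = 2
x_9 = 3.0000, f(x_9) = 0.049787, coefficient = 2
x_10 = 3.2500, f(x_10) = 0.038774, coefficient = 1

I ≈ (0.250000/2) × 3.486786 = 0.435848
Exact value: 0.433592
Error: 0.002256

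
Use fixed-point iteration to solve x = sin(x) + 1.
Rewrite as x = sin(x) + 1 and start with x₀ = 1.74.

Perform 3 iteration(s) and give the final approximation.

Equation: x = sin(x) + 1
Fixed-point form: x = sin(x) + 1
x₀ = 1.74

x_1 = g(1.740000) = 1.985719
x_2 = g(1.985719) = 1.915147
x_3 = g(1.915147) = 1.941295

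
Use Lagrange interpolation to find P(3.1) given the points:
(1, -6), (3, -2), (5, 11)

Lagrange interpolation formula:
P(x) = Σ yᵢ × Lᵢ(x)
where Lᵢ(x) = Π_{j≠i} (x - xⱼ)/(xᵢ - xⱼ)

L_0(3.1) = (3.1 - 3)/(1 - 3) × (3.1 - 5)/(1 - 5) = -0.023750
L_1(3.1) = (3.1 - 1)/(3 - 1) × (3.1 - 5)/(3 - 5) = 0.997500
L_2(3.1) = (3.1 - 1)/(5 - 1) × (3.1 - 3)/(5 - 3) = 0.026250

P(3.1) = (-6)×L_0(3.1) + (-2)×L_1(3.1) + 11×L_2(3.1)
P(3.1) = -1.563750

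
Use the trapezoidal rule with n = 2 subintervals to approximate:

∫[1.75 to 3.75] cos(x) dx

f(x) = cos(x)
a = 1.75, b = 3.75, n = 2
h = (b - a)/n = 1.000000

Trapezoidal rule: (h/2)[f(x₀) + 2f(x₁) + 2f(x₂) + ... + f(xₙ)]

x_0 = 1.7500, f(x_0) = -0.178246, coefficient = 1
x_1 = 2.7500, f(x_1) = -0.924302, coefficient = 2
x_2 = 3.7500, f(x_2) = -0.820559, coefficient = 1

I ≈ (1.000000/2) × -2.847410 = -1.423705
Exact value: -1.555547
Error: 0.131842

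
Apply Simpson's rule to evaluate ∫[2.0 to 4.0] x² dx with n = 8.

f(x) = x²
a = 2.0, b = 4.0, n = 8
h = (b - a)/n = 0.250000

Simpson's rule: (h/3)[f(x₀) + 4f(x₁) + 2f(x₂) + ... + f(xₙ)]

x_0 = 2.0000, f(x_0) = 4.000000, coefficient = 1
x_1 = 2.2500, f(x_1) = 5.062500, coefficient = 4
x_2 = 2.5000, f(x_2) = 6.250000, coefficient = 2
x_3 = 2.7500, f(x_3) = 7.562500, coefficient = 4
x_4 = 3.0000, f(x_4) = 9.000000, coefficient = 2
x_5 = 3.2500, f(x_5) = 10.562500, coefficient = 4
x_6 = 3.5000, f(x_6) = 12.250000, coefficient = 2
x_7 = 3.7500, f(x_7) = 14.062500, coefficient = 4
x_8 = 4.0000, f(x_8) = 16.000000, coefficient = 1

I ≈ (0.250000/3) × 224.000000 = 18.666667
Exact value: 18.666667
Error: 0.000000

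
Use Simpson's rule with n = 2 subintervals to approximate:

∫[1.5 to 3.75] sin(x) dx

f(x) = sin(x)
a = 1.5, b = 3.75, n = 2
h = (b - a)/n = 1.125000

Simpson's rule: (h/3)[f(x₀) + 4f(x₁) + 2f(x₂) + ... + f(xₙ)]

x_0 = 1.5000, f(x_0) = 0.997495, coefficient = 1
x_1 = 2.6250, f(x_1) = 0.493920, coefficient = 4
x_2 = 3.7500, f(x_2) = -0.571561, coefficient = 1

I ≈ (1.125000/3) × 2.401615 = 0.900606
Exact value: 0.891297
Error: 0.009309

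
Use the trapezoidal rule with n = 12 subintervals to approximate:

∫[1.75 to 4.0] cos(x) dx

f(x) = cos(x)
a = 1.75, b = 4.0, n = 12
h = (b - a)/n = 0.187500

Trapezoidal rule: (h/2)[f(x₀) + 2f(x₁) + 2f(x₂) + ... + f(xₙ)]

x_0 = 1.7500, f(x_0) = -0.178246, coefficient = 1
x_1 = 1.9375, f(x_1) = -0.358540, coefficient = 2
x_2 = 2.1250, f(x_2) = -0.526266, coefficient = 2
x_3 = 2.3125, f(x_3) = -0.675545, coefficient = 2
x_4 = 2.5000, f(x_4) = -0.801144, coefficient = 2
x_5 = 2.6875, f(x_5) = -0.898659, coefficient = 2
x_6 = 2.8750, f(x_6) = -0.964674, coefficient = 2
x_7 = 3.0625, f(x_7) = -0.996874, coefficient = 2
x_8 = 3.2500, f(x_8) = -0.994130, coefficient = 2
x_9 = 3.4375, f(x_9) = -0.956538, coefficient = 2
x_10 = 3.6250, f(x_10) = -0.885416, coefficient = 2
x_11 = 3.8125, f(x_11) = -0.783258, coefficient = 2
x_12 = 4.0000, f(x_12) = -0.653644, coefficient = 1

I ≈ (0.187500/2) × -18.513979 = -1.735685
Exact value: -1.740788
Error: 0.005103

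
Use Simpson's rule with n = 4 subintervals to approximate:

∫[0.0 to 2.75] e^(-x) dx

f(x) = e^(-x)
a = 0.0, b = 2.75, n = 4
h = (b - a)/n = 0.687500

Simpson's rule: (h/3)[f(x₀) + 4f(x₁) + 2f(x₂) + ... + f(xₙ)]

x_0 = 0.0000, f(x_0) = 1.000000, coefficient = 1
x_1 = 0.6875, f(x_1) = 0.502832, coefficient = 4
x_2 = 1.3750, f(x_2) = 0.252840, coefficient = 2
x_3 = 2.0625, f(x_3) = 0.127136, coefficient = 4
x_4 = 2.7500, f(x_4) = 0.063928, coefficient = 1

I ≈ (0.687500/3) × 4.089476 = 0.937172
Exact value: 0.936072
Error: 0.001100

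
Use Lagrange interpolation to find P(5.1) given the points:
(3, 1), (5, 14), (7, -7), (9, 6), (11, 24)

Lagrange interpolation formula:
P(x) = Σ yᵢ × Lᵢ(x)
where Lᵢ(x) = Π_{j≠i} (x - xⱼ)/(xᵢ - xⱼ)

L_0(5.1) = (5.1 - 5)/(3 - 5) × (5.1 - 7)/(3 - 7) × (5.1 - 9)/(3 - 9) × (5.1 - 11)/(3 - 11) = -0.011385
L_1(5.1) = (5.1 - 3)/(5 - 3) × (5.1 - 7)/(5 - 7) × (5.1 - 9)/(5 - 9) × (5.1 - 11)/(5 - 11) = 0.956353
L_2(5.1) = (5.1 - 3)/(7 - 3) × (5.1 - 5)/(7 - 5) × (5.1 - 9)/(7 - 9) × (5.1 - 11)/(7 - 11) = 0.075502
L_3(5.1) = (5.1 - 3)/(9 - 3) × (5.1 - 5)/(9 - 5) × (5.1 - 7)/(9 - 7) × (5.1 - 11)/(9 - 11) = -0.024522
L_4(5.1) = (5.1 - 3)/(11 - 3) × (5.1 - 5)/(11 - 5) × (5.1 - 7)/(11 - 7) × (5.1 - 9)/(11 - 9) = 0.004052

P(5.1) = 1×L_0(5.1) + 14×L_1(5.1) + (-7)×L_2(5.1) + 6×L_3(5.1) + 24×L_4(5.1)
P(5.1) = 12.799173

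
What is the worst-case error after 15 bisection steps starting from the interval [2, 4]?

Bisection error bound: |error| ≤ (b-a)/2^n
|error| ≤ (4 - 2)/2^15 = 2/2^15
|error| ≤ 0.0000610352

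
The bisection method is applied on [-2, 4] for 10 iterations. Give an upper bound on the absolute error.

Bisection error bound: |error| ≤ (b-a)/2^n
|error| ≤ (4 - (-2))/2^10 = 6/2^10
|error| ≤ 0.0058593750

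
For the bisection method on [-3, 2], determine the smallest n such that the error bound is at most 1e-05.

We need (b-a)/2^n ≤ 1e-05
(2 - (-3))/2^n ≤ 1e-05
5/2^n ≤ 1e-05
2^n ≥ 500000
n ≥ log₂(500000) = 18.93
n ≥ 19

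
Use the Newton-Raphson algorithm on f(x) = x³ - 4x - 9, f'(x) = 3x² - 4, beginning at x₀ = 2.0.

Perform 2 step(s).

f(x) = x³ - 4x - 9
f'(x) = 3x² - 4
x₀ = 2.0

Newton-Raphson formula: x_{n+1} = x_n - f(x_n)/f'(x_n)

Iteration 1:
  f(2.000000) = -9.000000
  f'(2.000000) = 8.000000
  x_1 = 2.000000 - (-9.000000)/8.000000 = 3.125000
Iteration 2:
  f(3.125000) = 9.017578
  f'(3.125000) = 25.296875
  x_2 = 3.125000 - 9.017578/25.296875 = 2.768530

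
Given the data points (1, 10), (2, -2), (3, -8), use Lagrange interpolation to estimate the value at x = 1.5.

Lagrange interpolation formula:
P(x) = Σ yᵢ × Lᵢ(x)
where Lᵢ(x) = Π_{j≠i} (x - xⱼ)/(xᵢ - xⱼ)

L_0(1.5) = (1.5 - 2)/(1 - 2) × (1.5 - 3)/(1 - 3) = 0.375000
L_1(1.5) = (1.5 - 1)/(2 - 1) × (1.5 - 3)/(2 - 3) = 0.750000
L_2(1.5) = (1.5 - 1)/(3 - 1) × (1.5 - 2)/(3 - 2) = -0.125000

P(1.5) = 10×L_0(1.5) + (-2)×L_1(1.5) + (-8)×L_2(1.5)
P(1.5) = 3.250000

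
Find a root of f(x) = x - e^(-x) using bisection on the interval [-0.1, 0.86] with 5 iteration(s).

f(x) = x - e^(-x)
Initial interval: [-0.1, 0.86]

Iteration 1:
  c_1 = (-0.100000 + 0.860000)/2 = 0.380000
  f(c_1) = f(0.380000) = -0.303861
  f(a) × f(c) ≥ 0, new interval: [0.380000, 0.860000]
Iteration 2:
  c_2 = (0.380000 + 0.860000)/2 = 0.620000
  f(c_2) = f(0.620000) = 0.082056
  f(a) × f(c) < 0, new interval: [0.380000, 0.620000]
Iteration 3:
  c_3 = (0.380000 + 0.620000)/2 = 0.500000
  f(c_3) = f(0.500000) = -0.106531
  f(a) × f(c) ≥ 0, new interval: [0.500000, 0.620000]
Iteration 4:
  c_4 = (0.500000 + 0.620000)/2 = 0.560000
  f(c_4) = f(0.560000) = -0.011209
  f(a) × f(c) ≥ 0, new interval: [0.560000, 0.620000]
Iteration 5:
  c_5 = (0.560000 + 0.620000)/2 = 0.590000
  f(c_5) = f(0.590000) = 0.035673
  f(a) × f(c) < 0, new interval: [0.560000, 0.590000]

After 5 iteration(s), the approximation is c_5 = 0.590000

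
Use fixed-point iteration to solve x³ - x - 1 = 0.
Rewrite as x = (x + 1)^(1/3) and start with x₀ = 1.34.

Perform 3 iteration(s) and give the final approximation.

Equation: x³ - x - 1 = 0
Fixed-point form: x = (x + 1)^(1/3)
x₀ = 1.34

x_1 = g(1.340000) = 1.327614
x_2 = g(1.327614) = 1.325268
x_3 = g(1.325268) = 1.324822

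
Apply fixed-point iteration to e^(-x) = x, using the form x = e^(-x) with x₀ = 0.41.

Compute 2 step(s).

Equation: e^(-x) = x
Fixed-point form: x = e^(-x)
x₀ = 0.41

x_1 = g(0.410000) = 0.663650
x_2 = g(0.663650) = 0.514968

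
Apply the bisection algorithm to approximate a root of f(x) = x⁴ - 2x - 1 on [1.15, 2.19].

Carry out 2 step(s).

f(x) = x⁴ - 2x - 1
Initial interval: [1.15, 2.19]

Iteration 1:
  c_1 = (1.150000 + 2.190000)/2 = 1.670000
  f(c_1) = f(1.670000) = 3.437963
  f(a) × f(c) < 0, new interval: [1.150000, 1.670000]
Iteration 2:
  c_2 = (1.150000 + 1.670000)/2 = 1.410000
  f(c_2) = f(1.410000) = 0.132542
  f(a) × f(c) < 0, new interval: [1.150000, 1.410000]

After 2 iteration(s), the approximation is c_2 = 1.410000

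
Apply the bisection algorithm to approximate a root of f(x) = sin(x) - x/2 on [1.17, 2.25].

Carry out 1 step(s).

f(x) = sin(x) - x/2
Initial interval: [1.17, 2.25]

Iteration 1:
  c_1 = (1.170000 + 2.250000)/2 = 1.710000
  f(c_1) = f(1.710000) = 0.135327
  f(a) × f(c) ≥ 0, new interval: [1.710000, 2.250000]

After 1 iteration(s), the approximation is c_1 = 1.710000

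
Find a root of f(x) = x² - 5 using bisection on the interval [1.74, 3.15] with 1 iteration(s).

f(x) = x² - 5
Initial interval: [1.74, 3.15]

Iteration 1:
  c_1 = (1.740000 + 3.150000)/2 = 2.445000
  f(c_1) = f(2.445000) = 0.978025
  f(a) × f(c) < 0, new interval: [1.740000, 2.445000]

After 1 iteration(s), the approximation is c_1 = 2.445000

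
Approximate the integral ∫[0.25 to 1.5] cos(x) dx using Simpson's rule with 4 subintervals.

f(x) = cos(x)
a = 0.25, b = 1.5, n = 4
h = (b - a)/n = 0.312500

Simpson's rule: (h/3)[f(x₀) + 4f(x₁) + 2f(x₂) + ... + f(xₙ)]

x_0 = 0.2500, f(x_0) = 0.968912, coefficient = 1
x_1 = 0.5625, f(x_1) = 0.845924, coefficient = 4
x_2 = 0.8750, f(x_2) = 0.640997, coefficient = 2
x_3 = 1.1875, f(x_3) = 0.373980, coefficient = 4
x_4 = 1.5000, f(x_4) = 0.070737, coefficient = 1

I ≈ (0.312500/3) × 7.201260 = 0.750131
Exact value: 0.750091
Error: 0.000040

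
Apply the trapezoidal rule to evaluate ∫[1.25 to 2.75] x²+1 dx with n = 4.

f(x) = x²+1
a = 1.25, b = 2.75, n = 4
h = (b - a)/n = 0.375000

Trapezoidal rule: (h/2)[f(x₀) + 2f(x₁) + 2f(x₂) + ... + f(xₙ)]

x_0 = 1.2500, f(x_0) = 2.562500, coefficient = 1
x_1 = 1.6250, f(x_1) = 3.640625, coefficient = 2
x_2 = 2.0000, f(x_2) = 5.000000, coefficient = 2
x_3 = 2.3750, f(x_3) = 6.640625, coefficient = 2
x_4 = 2.7500, f(x_4) = 8.562500, coefficient = 1

I ≈ (0.375000/2) × 41.687500 = 7.816406
Exact value: 7.781250
Error: 0.035156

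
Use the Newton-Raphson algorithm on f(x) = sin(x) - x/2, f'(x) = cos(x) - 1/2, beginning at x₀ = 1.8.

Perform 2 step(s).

f(x) = sin(x) - x/2
f'(x) = cos(x) - 1/2
x₀ = 1.8

Newton-Raphson formula: x_{n+1} = x_n - f(x_n)/f'(x_n)

Iteration 1:
  f(1.800000) = 0.073848
  f'(1.800000) = -0.727202
  x_1 = 1.800000 - 0.073848/(-0.727202) = 1.901550
Iteration 2:
  f(1.901550) = -0.004977
  f'(1.901550) = -0.824756
  x_2 = 1.901550 - (-0.004977)/(-0.824756) = 1.895515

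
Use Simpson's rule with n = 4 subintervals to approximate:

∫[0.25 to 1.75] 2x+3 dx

f(x) = 2x+3
a = 0.25, b = 1.75, n = 4
h = (b - a)/n = 0.375000

Simpson's rule: (h/3)[f(x₀) + 4f(x₁) + 2f(x₂) + ... + f(xₙ)]

x_0 = 0.2500, f(x_0) = 3.500000, coefficient = 1
x_1 = 0.6250, f(x_1) = 4.250000, coefficient = 4
x_2 = 1.0000, f(x_2) = 5.000000, coefficient = 2
x_3 = 1.3750, f(x_3) = 5.750000, coefficient = 4
x_4 = 1.7500, f(x_4) = 6.500000, coefficient = 1

I ≈ (0.375000/3) × 60.000000 = 7.500000
Exact value: 7.500000
Error: 0.000000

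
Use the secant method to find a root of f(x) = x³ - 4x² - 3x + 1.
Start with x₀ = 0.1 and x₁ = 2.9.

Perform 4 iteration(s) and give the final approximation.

f(x) = x³ - 4x² - 3x + 1
x₀ = 0.1, x₁ = 2.9

Secant formula: x_{n+1} = x_n - f(x_n)(x_n - x_{n-1})/(f(x_n) - f(x_{n-1}))

Iteration 1:
  f(0.100000) = 0.661000
  f(2.900000) = -16.951000
  x_2 = 2.900000 - (-16.951000)×(2.900000 - 0.100000)/(-16.951000 - 0.661000)
       = 0.205087
Iteration 2:
  f(2.900000) = -16.951000
  f(0.205087) = 0.225120
  x_3 = 0.205087 - 0.225120×(0.205087 - 2.900000)/(0.225120 - (-16.951000))
       = 0.240409
Iteration 3:
  f(0.205087) = 0.225120
  f(0.240409) = 0.061484
  x_4 = 0.240409 - 0.061484×(0.240409 - 0.205087)/(0.061484 - 0.225120)
       = 0.253680
Iteration 4:
  f(0.240409) = 0.061484
  f(0.253680) = -0.002129
  x_5 = 0.253680 - (-0.002129)×(0.253680 - 0.240409)/(-0.002129 - 0.061484)
       = 0.253236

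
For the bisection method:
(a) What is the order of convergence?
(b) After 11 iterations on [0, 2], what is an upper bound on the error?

(a) Bisection has linear (order 1) convergence; the error is halved each step.

(b) Error bound = (b-a)/2^n = (2 - 0)/2^{11}
    = 2/2^{11}

(a) 1 (linear); (b) error ≤ 9.77e-04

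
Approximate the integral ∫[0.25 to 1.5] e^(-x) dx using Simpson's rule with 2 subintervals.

f(x) = e^(-x)
a = 0.25, b = 1.5, n = 2
h = (b - a)/n = 0.625000

Simpson's rule: (h/3)[f(x₀) + 4f(x₁) + 2f(x₂) + ... + f(xₙ)]

x_0 = 0.2500, f(x_0) = 0.778801, coefficient = 1
x_1 = 0.8750, f(x_1) = 0.416862, coefficient = 4
x_2 = 1.5000, f(x_2) = 0.223130, coefficient = 1

I ≈ (0.625000/3) × 2.669379 = 0.556121
Exact value: 0.555671
Error: 0.000450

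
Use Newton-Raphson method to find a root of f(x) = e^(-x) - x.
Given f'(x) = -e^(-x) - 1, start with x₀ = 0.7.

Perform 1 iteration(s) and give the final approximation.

f(x) = e^(-x) - x
f'(x) = -e^(-x) - 1
x₀ = 0.7

Newton-Raphson formula: x_{n+1} = x_n - f(x_n)/f'(x_n)

Iteration 1:
  f(0.700000) = -0.203415
  f'(0.700000) = -1.496585
  x_1 = 0.700000 - (-0.203415)/(-1.496585) = 0.564081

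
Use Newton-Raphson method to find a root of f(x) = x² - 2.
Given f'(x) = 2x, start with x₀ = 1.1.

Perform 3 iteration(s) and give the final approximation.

f(x) = x² - 2
f'(x) = 2x
x₀ = 1.1

Newton-Raphson formula: x_{n+1} = x_n - f(x_n)/f'(x_n)

Iteration 1:
  f(1.100000) = -0.790000
  f'(1.100000) = 2.200000
  x_1 = 1.100000 - (-0.790000)/2.200000 = 1.459091
Iteration 2:
  f(1.459091) = 0.128946
  f'(1.459091) = 2.918182
  x_2 = 1.459091 - 0.128946/2.918182 = 1.414904
Iteration 3:
  f(1.414904) = 0.001953
  f'(1.414904) = 2.829807
  x_3 = 1.414904 - 0.001953/2.829807 = 1.414214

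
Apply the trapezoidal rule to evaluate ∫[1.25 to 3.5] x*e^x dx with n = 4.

f(x) = x*e^x
a = 1.25, b = 3.5, n = 4
h = (b - a)/n = 0.562500

Trapezoidal rule: (h/2)[f(x₀) + 2f(x₁) + 2f(x₂) + ... + f(xₙ)]

x_0 = 1.2500, f(x_0) = 4.362929, coefficient = 1
x_1 = 1.8125, f(x_1) = 11.102909, coefficient = 2
x_2 = 2.3750, f(x_2) = 25.533656, coefficient = 2
x_3 = 2.9375, f(x_3) = 55.426559, coefficient = 2
x_4 = 3.5000, f(x_4) = 115.904082, coefficient = 1

I ≈ (0.562500/2) × 304.393258 = 85.610604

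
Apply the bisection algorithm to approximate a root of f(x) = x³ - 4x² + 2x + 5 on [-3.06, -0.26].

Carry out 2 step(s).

f(x) = x³ - 4x² + 2x + 5
Initial interval: [-3.06, -0.26]

Iteration 1:
  c_1 = (-3.060000 + (-0.260000))/2 = -1.660000
  f(c_1) = f(-1.660000) = -13.916696
  f(a) × f(c) ≥ 0, new interval: [-1.660000, -0.260000]
Iteration 2:
  c_2 = (-1.660000 + (-0.260000))/2 = -0.960000
  f(c_2) = f(-0.960000) = -1.491136
  f(a) × f(c) ≥ 0, new interval: [-0.960000, -0.260000]

After 2 iteration(s), the approximation is c_2 = -0.960000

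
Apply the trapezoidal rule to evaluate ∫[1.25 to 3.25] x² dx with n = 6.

f(x) = x²
a = 1.25, b = 3.25, n = 6
h = (b - a)/n = 0.333333

Trapezoidal rule: (h/2)[f(x₀) + 2f(x₁) + 2f(x₂) + ... + f(xₙ)]

x_0 = 1.2500, f(x_0) = 1.562500, coefficient = 1
x_1 = 1.5833, f(x_1) = 2.506944, coefficient = 2
x_2 = 1.9167, f(x_2) = 3.673611, coefficient = 2
x_3 = 2.2500, f(x_3) = 5.062500, coefficient = 2
x_4 = 2.5833, f(x_4) = 6.673611, coefficient = 2
x_5 = 2.9167, f(x_5) = 8.506944, coefficient = 2
x_6 = 3.2500, f(x_6) = 10.562500, coefficient = 1

I ≈ (0.333333/2) × 64.972222 = 10.828704
Exact value: 10.791667
Error: 0.037037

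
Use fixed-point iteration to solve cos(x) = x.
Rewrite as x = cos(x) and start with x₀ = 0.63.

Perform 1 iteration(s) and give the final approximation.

Equation: cos(x) = x
Fixed-point form: x = cos(x)
x₀ = 0.63

x_1 = g(0.630000) = 0.808028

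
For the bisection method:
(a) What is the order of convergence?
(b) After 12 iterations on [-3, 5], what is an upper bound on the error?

(a) Bisection has linear (order 1) convergence; the error is halved each step.

(b) Error bound = (b-a)/2^n = (5 - (-3))/2^{12}
    = 8/2^{12}

(a) 1 (linear); (b) error ≤ 1.95e-03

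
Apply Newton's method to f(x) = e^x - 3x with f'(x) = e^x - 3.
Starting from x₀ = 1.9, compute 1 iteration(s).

f(x) = e^x - 3x
f'(x) = e^x - 3
x₀ = 1.9

Newton-Raphson formula: x_{n+1} = x_n - f(x_n)/f'(x_n)

Iteration 1:
  f(1.900000) = 0.985894
  f'(1.900000) = 3.685894
  x_1 = 1.900000 - 0.985894/3.685894 = 1.632522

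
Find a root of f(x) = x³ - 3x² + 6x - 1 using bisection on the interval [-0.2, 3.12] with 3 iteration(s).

f(x) = x³ - 3x² + 6x - 1
Initial interval: [-0.2, 3.12]

Iteration 1:
  c_1 = (-0.200000 + 3.120000)/2 = 1.460000
  f(c_1) = f(1.460000) = 4.477336
  f(a) × f(c) < 0, new interval: [-0.200000, 1.460000]
Iteration 2:
  c_2 = (-0.200000 + 1.460000)/2 = 0.630000
  f(c_2) = f(0.630000) = 1.839347
  f(a) × f(c) < 0, new interval: [-0.200000, 0.630000]
Iteration 3:
  c_3 = (-0.200000 + 0.630000)/2 = 0.215000
  f(c_3) = f(0.215000) = 0.161263
  f(a) × f(c) < 0, new interval: [-0.200000, 0.215000]

After 3 iteration(s), the approximation is c_3 = 0.215000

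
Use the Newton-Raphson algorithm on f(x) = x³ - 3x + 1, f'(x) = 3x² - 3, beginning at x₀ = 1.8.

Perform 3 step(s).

f(x) = x³ - 3x + 1
f'(x) = 3x² - 3
x₀ = 1.8

Newton-Raphson formula: x_{n+1} = x_n - f(x_n)/f'(x_n)

Iteration 1:
  f(1.800000) = 1.432000
  f'(1.800000) = 6.720000
  x_1 = 1.800000 - 1.432000/6.720000 = 1.586905
Iteration 2:
  f(1.586905) = 0.235535
  f'(1.586905) = 4.554800
  x_2 = 1.586905 - 0.235535/4.554800 = 1.535193
Iteration 3:
  f(1.535193) = 0.012592
  f'(1.535193) = 4.070456
  x_3 = 1.535193 - 0.012592/4.070456 = 1.532100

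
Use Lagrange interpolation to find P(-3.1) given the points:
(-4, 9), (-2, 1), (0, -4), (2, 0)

Lagrange interpolation formula:
P(x) = Σ yᵢ × Lᵢ(x)
where Lᵢ(x) = Π_{j≠i} (x - xⱼ)/(xᵢ - xⱼ)

L_0(-3.1) = (-3.1 - (-2))/(-4 - (-2)) × (-3.1 - 0)/(-4 - 0) × (-3.1 - 2)/(-4 - 2) = 0.362313
L_1(-3.1) = (-3.1 - (-4))/(-2 - (-4)) × (-3.1 - 0)/(-2 - 0) × (-3.1 - 2)/(-2 - 2) = 0.889312
L_2(-3.1) = (-3.1 - (-4))/(0 - (-4)) × (-3.1 - (-2))/(0 - (-2)) × (-3.1 - 2)/(0 - 2) = -0.315562
L_3(-3.1) = (-3.1 - (-4))/(2 - (-4)) × (-3.1 - (-2))/(2 - (-2)) × (-3.1 - 0)/(2 - 0) = 0.063938

P(-3.1) = 9×L_0(-3.1) + 1×L_1(-3.1) + (-4)×L_2(-3.1) + 0×L_3(-3.1)
P(-3.1) = 5.412375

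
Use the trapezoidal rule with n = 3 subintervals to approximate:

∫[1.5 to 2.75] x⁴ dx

f(x) = x⁴
a = 1.5, b = 2.75, n = 3
h = (b - a)/n = 0.416667

Trapezoidal rule: (h/2)[f(x₀) + 2f(x₁) + 2f(x₂) + ... + f(xₙ)]

x_0 = 1.5000, f(x_0) = 5.062500, coefficient = 1
x_1 = 1.9167, f(x_1) = 13.495419, coefficient = 2
x_2 = 2.3333, f(x_2) = 29.641975, coefficient = 2
x_3 = 2.7500, f(x_3) = 57.191406, coefficient = 1

I ≈ (0.416667/2) × 148.528694 = 30.943478
Exact value: 29.936523
Error: 1.006954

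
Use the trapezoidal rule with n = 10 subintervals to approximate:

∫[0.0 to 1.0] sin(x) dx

f(x) = sin(x)
a = 0.0, b = 1.0, n = 10
h = (b - a)/n = 0.100000

Trapezoidal rule: (h/2)[f(x₀) + 2f(x₁) + 2f(x₂) + ... + f(xₙ)]

x_0 = 0.0000, f(x_0) = 0.000000, coefficient = 1
x_1 = 0.1000, f(x_1) = 0.099833, coefficient = 2
x_2 = 0.2000, f(x_2) = 0.198669, coefficient = 2
x_3 = 0.3000, f(x_3) = 0.295520, coefficient = 2
x_4 = 0.4000, f(x_4) = 0.389418, coefficient = 2
x_5 = 0.5000, f(x_5) = 0.479426, coefficient = 2
x_6 = 0.6000, f(x_6) = 0.564642, coefficient = 2
x_7 = 0.7000, f(x_7) = 0.644218, coefficient = 2
x_8 = 0.8000, f(x_8) = 0.717356, coefficient = 2
x_9 = 0.9000, f(x_9) = 0.783327, coefficient = 2
x_10 = 1.0000, f(x_10) = 0.841471, coefficient = 1

I ≈ (0.100000/2) × 9.186291 = 0.459315
Exact value: 0.459698
Error: 0.000383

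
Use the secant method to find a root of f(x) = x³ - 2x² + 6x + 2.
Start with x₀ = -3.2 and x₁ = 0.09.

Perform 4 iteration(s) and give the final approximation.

f(x) = x³ - 2x² + 6x + 2
x₀ = -3.2, x₁ = 0.09

Secant formula: x_{n+1} = x_n - f(x_n)(x_n - x_{n-1})/(f(x_n) - f(x_{n-1}))

Iteration 1:
  f(-3.200000) = -70.448000
  f(0.090000) = 2.524529
  x_2 = 0.090000 - 2.524529×(0.090000 - (-3.200000))/(2.524529 - (-70.448000))
       = -0.023820
Iteration 2:
  f(0.090000) = 2.524529
  f(-0.023820) = 1.855934
  x_3 = -0.023820 - 1.855934×(-0.023820 - 0.090000)/(1.855934 - 2.524529)
       = -0.339768
Iteration 3:
  f(-0.023820) = 1.855934
  f(-0.339768) = -0.308719
  x_4 = -0.339768 - (-0.308719)×(-0.339768 - (-0.023820))/(-0.308719 - 1.855934)
       = -0.294708
Iteration 4:
  f(-0.339768) = -0.308719
  f(-0.294708) = 0.032448
  x_5 = -0.294708 - 0.032448×(-0.294708 - (-0.339768))/(0.032448 - (-0.308719))
       = -0.298994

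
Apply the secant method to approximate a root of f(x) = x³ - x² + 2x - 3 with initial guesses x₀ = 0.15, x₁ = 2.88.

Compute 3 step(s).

f(x) = x³ - x² + 2x - 3
x₀ = 0.15, x₁ = 2.88

Secant formula: x_{n+1} = x_n - f(x_n)(x_n - x_{n-1})/(f(x_n) - f(x_{n-1}))

Iteration 1:
  f(0.150000) = -2.719125
  f(2.880000) = 18.353472
  x_2 = 2.880000 - 18.353472×(2.880000 - 0.150000)/(18.353472 - (-2.719125))
       = 0.502268
Iteration 2:
  f(2.880000) = 18.353472
  f(0.502268) = -2.121028
  x_3 = 0.502268 - (-2.121028)×(0.502268 - 2.880000)/(-2.121028 - 18.353472)
       = 0.748586
Iteration 3:
  f(0.502268) = -2.121028
  f(0.748586) = -1.643715
  x_4 = 0.748586 - (-1.643715)×(0.748586 - 0.502268)/(-1.643715 - (-2.121028))
       = 1.596828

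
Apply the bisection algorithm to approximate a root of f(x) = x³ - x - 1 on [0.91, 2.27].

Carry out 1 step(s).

f(x) = x³ - x - 1
Initial interval: [0.91, 2.27]

Iteration 1:
  c_1 = (0.910000 + 2.270000)/2 = 1.590000
  f(c_1) = f(1.590000) = 1.429679
  f(a) × f(c) < 0, new interval: [0.910000, 1.590000]

After 1 iteration(s), the approximation is c_1 = 1.590000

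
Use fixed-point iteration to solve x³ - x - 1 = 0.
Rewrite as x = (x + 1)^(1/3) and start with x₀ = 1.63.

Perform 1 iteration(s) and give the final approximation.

Equation: x³ - x - 1 = 0
Fixed-point form: x = (x + 1)^(1/3)
x₀ = 1.63

x_1 = g(1.630000) = 1.380337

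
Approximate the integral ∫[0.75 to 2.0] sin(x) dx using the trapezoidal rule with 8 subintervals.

f(x) = sin(x)
a = 0.75, b = 2.0, n = 8
h = (b - a)/n = 0.156250

Trapezoidal rule: (h/2)[f(x₀) + 2f(x₁) + 2f(x₂) + ... + f(xₙ)]

x_0 = 0.7500, f(x_0) = 0.681639, coefficient = 1
x_1 = 0.9062, f(x_1) = 0.787197, coefficient = 2
x_2 = 1.0625, f(x_2) = 0.873575, coefficient = 2
x_3 = 1.2188, f(x_3) = 0.938669, coefficient = 2
x_4 = 1.3750, f(x_4) = 0.980893, coefficient = 2
x_5 = 1.5312, f(x_5) = 0.999218, coefficient = 2
x_6 = 1.6875, f(x_6) = 0.993198, coefficient = 2
x_7 = 1.8438, f(x_7) = 0.962979, coefficient = 2
x_8 = 2.0000, f(x_8) = 0.909297, coefficient = 1

I ≈ (0.156250/2) × 14.662393 = 1.145499
Exact value: 1.147836
Error: 0.002336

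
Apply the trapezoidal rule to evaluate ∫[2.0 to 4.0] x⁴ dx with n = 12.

f(x) = x⁴
a = 2.0, b = 4.0, n = 12
h = (b - a)/n = 0.166667

Trapezoidal rule: (h/2)[f(x₀) + 2f(x₁) + 2f(x₂) + ... + f(xₙ)]

x_0 = 2.0000, f(x_0) = 16.000000, coefficient = 1
x_1 = 2.1667, f(x_1) = 22.037809, coefficient = 2
x_2 = 2.3333, f(x_2) = 29.641975, coefficient = 2
x_3 = 2.5000, f(x_3) = 39.062500, coefficient = 2
x_4 = 2.6667, f(x_4) = 50.567901, coefficient = 2
x_5 = 2.8333, f(x_5) = 64.445216, coefficient = 2
x_6 = 3.0000, f(x_6) = 81.000000, coefficient = 2
x_7 = 3.1667, f(x_7) = 100.556327, coefficient = 2
x_8 = 3.3333, f(x_8) = 123.456790, coefficient = 2
x_9 = 3.5000, f(x_9) = 150.062500, coefficient = 2
x_10 = 3.6667, f(x_10) = 180.753086, coefficient = 2
x_11 = 3.8333, f(x_11) = 215.926698, coefficient = 2
x_12 = 4.0000, f(x_12) = 256.000000, coefficient = 1

I ≈ (0.166667/2) × 2387.021605 = 198.918467
Exact value: 198.400000
Error: 0.518467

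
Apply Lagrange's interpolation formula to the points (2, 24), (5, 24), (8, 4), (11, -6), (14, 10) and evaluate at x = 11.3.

Lagrange interpolation formula:
P(x) = Σ yᵢ × Lᵢ(x)
where Lᵢ(x) = Π_{j≠i} (x - xⱼ)/(xᵢ - xⱼ)

L_0(11.3) = (11.3 - 5)/(2 - 5) × (11.3 - 8)/(2 - 8) × (11.3 - 11)/(2 - 11) × (11.3 - 14)/(2 - 14) = -0.008663
L_1(11.3) = (11.3 - 2)/(5 - 2) × (11.3 - 8)/(5 - 8) × (11.3 - 11)/(5 - 11) × (11.3 - 14)/(5 - 14) = 0.051150
L_2(11.3) = (11.3 - 2)/(8 - 2) × (11.3 - 5)/(8 - 5) × (11.3 - 11)/(8 - 11) × (11.3 - 14)/(8 - 14) = -0.146475
L_3(11.3) = (11.3 - 2)/(11 - 2) × (11.3 - 5)/(11 - 5) × (11.3 - 8)/(11 - 8) × (11.3 - 14)/(11 - 14) = 1.074150
L_4(11.3) = (11.3 - 2)/(14 - 2) × (11.3 - 5)/(14 - 5) × (11.3 - 8)/(14 - 8) × (11.3 - 11)/(14 - 11) = 0.029838

P(11.3) = 24×L_0(11.3) + 24×L_1(11.3) + 4×L_2(11.3) + (-6)×L_3(11.3) + 10×L_4(11.3)
P(11.3) = -5.712725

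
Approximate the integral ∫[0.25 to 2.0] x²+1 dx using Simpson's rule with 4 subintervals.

f(x) = x²+1
a = 0.25, b = 2.0, n = 4
h = (b - a)/n = 0.437500

Simpson's rule: (h/3)[f(x₀) + 4f(x₁) + 2f(x₂) + ... + f(xₙ)]

x_0 = 0.2500, f(x_0) = 1.062500, coefficient = 1
x_1 = 0.6875, f(x_1) = 1.472656, coefficient = 4
x_2 = 1.1250, f(x_2) = 2.265625, coefficient = 2
x_3 = 1.5625, f(x_3) = 3.441406, coefficient = 4
x_4 = 2.0000, f(x_4) = 5.000000, coefficient = 1

I ≈ (0.437500/3) × 30.250000 = 4.411458
Exact value: 4.411458
Error: 0.000000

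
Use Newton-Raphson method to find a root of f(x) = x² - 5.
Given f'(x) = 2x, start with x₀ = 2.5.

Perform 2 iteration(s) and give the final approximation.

f(x) = x² - 5
f'(x) = 2x
x₀ = 2.5

Newton-Raphson formula: x_{n+1} = x_n - f(x_n)/f'(x_n)

Iteration 1:
  f(2.500000) = 1.250000
  f'(2.500000) = 5.000000
  x_1 = 2.500000 - 1.250000/5.000000 = 2.250000
Iteration 2:
  f(2.250000) = 0.062500
  f'(2.250000) = 4.500000
  x_2 = 2.250000 - 0.062500/4.500000 = 2.236111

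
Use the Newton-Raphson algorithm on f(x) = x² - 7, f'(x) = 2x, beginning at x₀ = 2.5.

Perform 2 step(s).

f(x) = x² - 7
f'(x) = 2x
x₀ = 2.5

Newton-Raphson formula: x_{n+1} = x_n - f(x_n)/f'(x_n)

Iteration 1:
  f(2.500000) = -0.750000
  f'(2.500000) = 5.000000
  x_1 = 2.500000 - (-0.750000)/5.000000 = 2.650000
Iteration 2:
  f(2.650000) = 0.022500
  f'(2.650000) = 5.300000
  x_2 = 2.650000 - 0.022500/5.300000 = 2.645755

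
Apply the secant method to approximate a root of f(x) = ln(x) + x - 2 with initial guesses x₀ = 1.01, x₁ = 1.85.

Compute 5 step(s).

f(x) = ln(x) + x - 2
x₀ = 1.01, x₁ = 1.85

Secant formula: x_{n+1} = x_n - f(x_n)(x_n - x_{n-1})/(f(x_n) - f(x_{n-1}))

Iteration 1:
  f(1.010000) = -0.980050
  f(1.850000) = 0.465186
  x_2 = 1.850000 - 0.465186×(1.850000 - 1.010000)/(0.465186 - (-0.980050))
       = 1.579625
Iteration 2:
  f(1.850000) = 0.465186
  f(1.579625) = 0.036812
  x_3 = 1.579625 - 0.036812×(1.579625 - 1.850000)/(0.036812 - 0.465186)
       = 1.556390
Iteration 3:
  f(1.579625) = 0.036812
  f(1.556390) = -0.001241
  x_4 = 1.556390 - (-0.001241)×(1.556390 - 1.579625)/(-0.001241 - 0.036812)
       = 1.557148
Iteration 4:
  f(1.556390) = -0.001241
  f(1.557148) = 0.000003
  x_5 = 1.557148 - 0.000003×(1.557148 - 1.556390)/(0.000003 - (-0.001241))
       = 1.557146
Iteration 5:
  f(1.557148) = 0.000003
  f(1.557146) = 0.000000
  x_6 = 1.557146 - 0.000000×(1.557146 - 1.557148)/(0.000000 - 0.000003)
       = 1.557146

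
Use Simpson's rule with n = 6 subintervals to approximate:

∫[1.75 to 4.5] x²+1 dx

f(x) = x²+1
a = 1.75, b = 4.5, n = 6
h = (b - a)/n = 0.458333

Simpson's rule: (h/3)[f(x₀) + 4f(x₁) + 2f(x₂) + ... + f(xₙ)]

x_0 = 1.7500, f(x_0) = 4.062500, coefficient = 1
x_1 = 2.2083, f(x_1) = 5.876736, coefficient = 4
x_2 = 2.6667, f(x_2) = 8.111111, coefficient = 2
x_3 = 3.1250, f(x_3) = 10.765625, coefficient = 4
x_4 = 3.5833, f(x_4) = 13.840278, coefficient = 2
x_5 = 4.0417, f(x_5) = 17.335069, coefficient = 4
x_6 = 4.5000, f(x_6) = 21.250000, coefficient = 1

I ≈ (0.458333/3) × 205.125000 = 31.338542
Exact value: 31.338542
Error: 0.000000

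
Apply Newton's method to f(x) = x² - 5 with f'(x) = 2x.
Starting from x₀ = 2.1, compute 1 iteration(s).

f(x) = x² - 5
f'(x) = 2x
x₀ = 2.1

Newton-Raphson formula: x_{n+1} = x_n - f(x_n)/f'(x_n)

Iteration 1:
  f(2.100000) = -0.590000
  f'(2.100000) = 4.200000
  x_1 = 2.100000 - (-0.590000)/4.200000 = 2.240476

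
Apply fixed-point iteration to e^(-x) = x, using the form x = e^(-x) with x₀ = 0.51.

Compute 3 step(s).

Equation: e^(-x) = x
Fixed-point form: x = e^(-x)
x₀ = 0.51

x_1 = g(0.510000) = 0.600496
x_2 = g(0.600496) = 0.548540
x_3 = g(0.548540) = 0.577793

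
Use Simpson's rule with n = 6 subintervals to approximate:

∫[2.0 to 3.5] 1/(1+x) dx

f(x) = 1/(1+x)
a = 2.0, b = 3.5, n = 6
h = (b - a)/n = 0.250000

Simpson's rule: (h/3)[f(x₀) + 4f(x₁) + 2f(x₂) + ... + f(xₙ)]

x_0 = 2.0000, f(x_0) = 0.333333, coefficient = 1
x_1 = 2.2500, f(x_1) = 0.307692, coefficient = 4
x_2 = 2.5000, f(x_2) = 0.285714, coefficient = 2
x_3 = 2.7500, f(x_3) = 0.266667, coefficient = 4
x_4 = 3.0000, f(x_4) = 0.250000, coefficient = 2
x_5 = 3.2500, f(x_5) = 0.235294, coefficient = 4
x_6 = 3.5000, f(x_6) = 0.222222, coefficient = 1

I ≈ (0.250000/3) × 4.865596 = 0.405466
Exact value: 0.405465
Error: 0.000001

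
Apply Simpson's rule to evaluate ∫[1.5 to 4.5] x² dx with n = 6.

f(x) = x²
a = 1.5, b = 4.5, n = 6
h = (b - a)/n = 0.500000

Simpson's rule: (h/3)[f(x₀) + 4f(x₁) + 2f(x₂) + ... + f(xₙ)]

x_0 = 1.5000, f(x_0) = 2.250000, coefficient = 1
x_1 = 2.0000, f(x_1) = 4.000000, coefficient = 4
x_2 = 2.5000, f(x_2) = 6.250000, coefficient = 2
x_3 = 3.0000, f(x_3) = 9.000000, coefficient = 4
x_4 = 3.5000, f(x_4) = 12.250000, coefficient = 2
x_5 = 4.0000, f(x_5) = 16.000000, coefficient = 4
x_6 = 4.5000, f(x_6) = 20.250000, coefficient = 1

I ≈ (0.500000/3) × 175.500000 = 29.250000
Exact value: 29.250000
Error: 0.000000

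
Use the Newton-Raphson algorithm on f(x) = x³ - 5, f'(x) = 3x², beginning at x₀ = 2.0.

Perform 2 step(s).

f(x) = x³ - 5
f'(x) = 3x²
x₀ = 2.0

Newton-Raphson formula: x_{n+1} = x_n - f(x_n)/f'(x_n)

Iteration 1:
  f(2.000000) = 3.000000
  f'(2.000000) = 12.000000
  x_1 = 2.000000 - 3.000000/12.000000 = 1.750000
Iteration 2:
  f(1.750000) = 0.359375
  f'(1.750000) = 9.187500
  x_2 = 1.750000 - 0.359375/9.187500 = 1.710884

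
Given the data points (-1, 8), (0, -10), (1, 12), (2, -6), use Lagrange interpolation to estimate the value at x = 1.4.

Lagrange interpolation formula:
P(x) = Σ yᵢ × Lᵢ(x)
where Lᵢ(x) = Π_{j≠i} (x - xⱼ)/(xᵢ - xⱼ)

L_0(1.4) = (1.4 - 0)/(-1 - 0) × (1.4 - 1)/(-1 - 1) × (1.4 - 2)/(-1 - 2) = 0.056000
L_1(1.4) = (1.4 - (-1))/(0 - (-1)) × (1.4 - 1)/(0 - 1) × (1.4 - 2)/(0 - 2) = -0.288000
L_2(1.4) = (1.4 - (-1))/(1 - (-1)) × (1.4 - 0)/(1 - 0) × (1.4 - 2)/(1 - 2) = 1.008000
L_3(1.4) = (1.4 - (-1))/(2 - (-1)) × (1.4 - 0)/(2 - 0) × (1.4 - 1)/(2 - 1) = 0.224000

P(1.4) = 8×L_0(1.4) + (-10)×L_1(1.4) + 12×L_2(1.4) + (-6)×L_3(1.4)
P(1.4) = 14.080000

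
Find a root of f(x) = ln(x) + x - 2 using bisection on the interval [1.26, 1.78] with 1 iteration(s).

f(x) = ln(x) + x - 2
Initial interval: [1.26, 1.78]

Iteration 1:
  c_1 = (1.260000 + 1.780000)/2 = 1.520000
  f(c_1) = f(1.520000) = -0.061290
  f(a) × f(c) ≥ 0, new interval: [1.520000, 1.780000]

After 1 iteration(s), the approximation is c_1 = 1.520000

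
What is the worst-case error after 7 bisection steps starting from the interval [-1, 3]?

Bisection error bound: |error| ≤ (b-a)/2^n
|error| ≤ (3 - (-1))/2^7 = 4/2^7
|error| ≤ 0.0312500000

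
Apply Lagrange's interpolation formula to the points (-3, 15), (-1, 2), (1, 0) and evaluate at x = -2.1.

Lagrange interpolation formula:
P(x) = Σ yᵢ × Lᵢ(x)
where Lᵢ(x) = Π_{j≠i} (x - xⱼ)/(xᵢ - xⱼ)

L_0(-2.1) = (-2.1 - (-1))/(-3 - (-1)) × (-2.1 - 1)/(-3 - 1) = 0.426250
L_1(-2.1) = (-2.1 - (-3))/(-1 - (-3)) × (-2.1 - 1)/(-1 - 1) = 0.697500
L_2(-2.1) = (-2.1 - (-3))/(1 - (-3)) × (-2.1 - (-1))/(1 - (-1)) = -0.123750

P(-2.1) = 15×L_0(-2.1) + 2×L_1(-2.1) + 0×L_2(-2.1)
P(-2.1) = 7.788750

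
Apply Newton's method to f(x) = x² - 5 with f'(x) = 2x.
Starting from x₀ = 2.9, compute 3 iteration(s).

f(x) = x² - 5
f'(x) = 2x
x₀ = 2.9

Newton-Raphson formula: x_{n+1} = x_n - f(x_n)/f'(x_n)

Iteration 1:
  f(2.900000) = 3.410000
  f'(2.900000) = 5.800000
  x_1 = 2.900000 - 3.410000/5.800000 = 2.312069
Iteration 2:
  f(2.312069) = 0.345663
  f'(2.312069) = 4.624138
  x_2 = 2.312069 - 0.345663/4.624138 = 2.237317
Iteration 3:
  f(2.237317) = 0.005588
  f'(2.237317) = 4.474634
  x_3 = 2.237317 - 0.005588/4.474634 = 2.236068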